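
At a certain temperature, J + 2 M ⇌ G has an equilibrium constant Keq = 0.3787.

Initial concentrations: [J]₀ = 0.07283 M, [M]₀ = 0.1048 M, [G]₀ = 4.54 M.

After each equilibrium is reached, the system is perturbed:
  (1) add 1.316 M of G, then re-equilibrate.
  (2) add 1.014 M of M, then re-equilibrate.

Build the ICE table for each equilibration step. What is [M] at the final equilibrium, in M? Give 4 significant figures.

Q₀ = 5676 vs Keq = 0.3787 ⇒ Q>K, reverse
Step 1:
                    J           M           G
  I           0.07283      0.1048        4.54
  C             1.237       2.475      -1.237
  E              1.31        2.58       3.303
  solve Keq expr → x = -1.237; check Q = 0.3787
Then add 1.316 M of G.
Step 2:
                    J           M           G
  I              1.31        2.58       4.619
  C            0.1387      0.2774     -0.1387
  E             1.449       2.857        4.48
  solve Keq expr → x = -0.1387; check Q = 0.3787
Then add 1.014 M of M.
Step 3:
                    J           M           G
  I             1.449       3.871        4.48
  C           -0.2886     -0.5772      0.2886
  E              1.16       3.294       4.768
  solve Keq expr → x = 0.2886; check Q = 0.3787

[M]_eq = 3.294 M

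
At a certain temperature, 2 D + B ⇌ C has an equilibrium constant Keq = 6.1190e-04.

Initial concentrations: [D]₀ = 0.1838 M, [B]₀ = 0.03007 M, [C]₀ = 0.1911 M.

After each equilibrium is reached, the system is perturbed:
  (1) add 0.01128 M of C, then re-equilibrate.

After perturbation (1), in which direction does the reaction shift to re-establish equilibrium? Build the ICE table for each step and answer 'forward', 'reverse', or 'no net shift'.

Direction: reverse

Q₀ = 188.1 vs Keq = 6.1190e-04 ⇒ Q>K, reverse
Step 1:
                  D         B         C
  Initial    0.1838   0.03007    0.1911
  Change     0.3821    0.1911   -0.1911
  Equil      0.5659    0.2211 4.3333e-05
  solve Keq expr → x = -0.1911; check Q = 6.1190e-04
Then add 0.01128 M of C.
Step 2:
                  D         B         C
  Initial    0.5659    0.2211   0.01132
  Change    0.02255   0.01127  -0.01127
  Equil      0.5885    0.2324 4.9244e-05
  solve Keq expr → x = -0.01127; check Q = 6.1190e-04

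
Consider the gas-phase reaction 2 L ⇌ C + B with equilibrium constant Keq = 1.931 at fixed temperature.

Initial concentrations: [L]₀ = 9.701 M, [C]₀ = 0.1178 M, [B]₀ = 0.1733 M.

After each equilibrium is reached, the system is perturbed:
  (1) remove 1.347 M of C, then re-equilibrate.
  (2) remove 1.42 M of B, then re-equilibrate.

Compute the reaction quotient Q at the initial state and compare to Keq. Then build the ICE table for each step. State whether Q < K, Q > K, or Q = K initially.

Q₀ = 2.1693e-04 vs Keq = 1.931 ⇒ Q<K, forward
Step 1:
                    L           C           B
  init          9.701      0.1178      0.1733
  Δ            -7.057       3.529       3.529
  eq            2.644       3.646       3.702
  solve Keq expr → x = 3.529; check Q = 1.931
Then remove 1.347 M of C.
Step 2:
                    L           C           B
  init          2.644       2.299       3.702
  Δ           -0.3975      0.1988      0.1988
  eq            2.246       2.498       3.901
  solve Keq expr → x = 0.1988; check Q = 1.931
Then remove 1.42 M of B.
Step 3:
                    L           C           B
  init          2.246       2.498       2.481
  Δ           -0.3346      0.1673      0.1673
  eq            1.912       2.665       2.648
  solve Keq expr → x = 0.1673; check Q = 1.931

Q₀ = 2.1693e-04; Q < K (proceeds forward)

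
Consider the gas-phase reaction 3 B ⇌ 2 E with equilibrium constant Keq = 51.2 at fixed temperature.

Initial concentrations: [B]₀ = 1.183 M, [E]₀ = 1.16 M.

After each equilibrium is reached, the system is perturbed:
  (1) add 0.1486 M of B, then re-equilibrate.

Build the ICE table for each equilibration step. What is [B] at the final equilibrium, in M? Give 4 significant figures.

Q₀ = 0.8128 vs Keq = 51.2 ⇒ Q<K, forward
Step 1:
                   B          E
  Initial      1.183       1.16
  Change     -0.8004     0.5336
  Equil       0.3826      1.694
  solve Keq expr → x = 0.2668; check Q = 51.2
Then add 0.1486 M of B.
Step 2:
                   B          E
  Initial     0.5312      1.694
  Change     -0.1351     0.0901
  Equil       0.3961      1.784
  solve Keq expr → x = 0.04505; check Q = 51.2

[B]_eq = 0.3961 M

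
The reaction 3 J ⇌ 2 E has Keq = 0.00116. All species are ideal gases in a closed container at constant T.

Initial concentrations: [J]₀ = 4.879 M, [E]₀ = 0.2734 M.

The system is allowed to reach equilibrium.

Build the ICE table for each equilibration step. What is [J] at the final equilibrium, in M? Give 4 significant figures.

Q₀ = 6.4358e-04 vs Keq = 0.00116 ⇒ Q<K, forward
Step 1:
                   J          E
  init         4.879     0.2734
  Δ          -0.1202    0.08016
  eq           4.759     0.3536
  solve Keq expr → x = 0.04008; check Q = 0.00116

[J]_eq = 4.759 M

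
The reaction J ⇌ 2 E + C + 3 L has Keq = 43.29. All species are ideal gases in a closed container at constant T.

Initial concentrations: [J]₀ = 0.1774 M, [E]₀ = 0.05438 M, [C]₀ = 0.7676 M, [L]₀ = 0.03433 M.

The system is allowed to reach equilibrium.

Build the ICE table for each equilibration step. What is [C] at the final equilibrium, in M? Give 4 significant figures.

[C]_eq = 0.9443 M

Q₀ = 5.1770e-07 vs Keq = 43.29 ⇒ Q<K, forward
Step 1:
                  J         E         C         L
  init       0.1774   0.05438    0.7676   0.03433
  Δ         -0.1767    0.3535    0.1767    0.5302
  eq      6.5306e-04    0.4079    0.9443    0.5646
  solve Keq expr → x = 0.1767; check Q = 43.29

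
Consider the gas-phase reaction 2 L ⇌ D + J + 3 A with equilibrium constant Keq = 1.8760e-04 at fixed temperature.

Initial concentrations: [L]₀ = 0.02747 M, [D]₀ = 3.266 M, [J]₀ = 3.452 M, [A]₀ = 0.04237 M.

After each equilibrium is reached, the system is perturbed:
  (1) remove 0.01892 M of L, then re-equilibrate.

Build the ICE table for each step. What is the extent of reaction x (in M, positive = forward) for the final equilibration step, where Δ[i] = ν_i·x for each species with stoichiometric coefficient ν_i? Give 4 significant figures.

x = -2.9590e-04 M

Q₀ = 1.136 vs Keq = 1.8760e-04 ⇒ Q>K, reverse
Step 1:
                   L          D          J          A
  I          0.02747      3.266      3.452    0.04237
  C          0.02583   -0.01291   -0.01291   -0.03874
  E           0.0533      3.253      3.439   0.003625
  solve Keq expr → x = -0.01291; check Q = 1.8760e-04
Then remove 0.01892 M of L.
Step 2:
                   L          D          J          A
  I          0.03438      3.253      3.439   0.003625
  C       5.9179e-04 -2.9590e-04 -2.9590e-04 -8.8769e-04
  E          0.03497      3.253      3.439   0.002737
  solve Keq expr → x = -2.9590e-04; check Q = 1.8760e-04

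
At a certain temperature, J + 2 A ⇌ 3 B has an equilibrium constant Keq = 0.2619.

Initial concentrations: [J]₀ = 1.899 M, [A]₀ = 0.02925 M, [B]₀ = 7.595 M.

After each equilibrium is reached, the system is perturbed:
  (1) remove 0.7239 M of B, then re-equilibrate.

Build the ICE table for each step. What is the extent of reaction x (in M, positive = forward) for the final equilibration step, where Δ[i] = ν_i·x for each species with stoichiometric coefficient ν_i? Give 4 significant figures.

Q₀ = 2.6965e+05 vs Keq = 0.2619 ⇒ Q>K, reverse
Step 1:
                  J         A         B
  I           1.899   0.02925     7.595
  C           1.765      3.53    -5.295
  E           3.664      3.56       2.3
  solve Keq expr → x = -1.765; check Q = 0.2619
Then remove 0.7239 M of B.
Step 2:
                  J         A         B
  I           3.664      3.56     1.576
  C         -0.1777   -0.3553     0.533
  E           3.487     3.204     2.109
  solve Keq expr → x = 0.1777; check Q = 0.2619

x = 0.1777 M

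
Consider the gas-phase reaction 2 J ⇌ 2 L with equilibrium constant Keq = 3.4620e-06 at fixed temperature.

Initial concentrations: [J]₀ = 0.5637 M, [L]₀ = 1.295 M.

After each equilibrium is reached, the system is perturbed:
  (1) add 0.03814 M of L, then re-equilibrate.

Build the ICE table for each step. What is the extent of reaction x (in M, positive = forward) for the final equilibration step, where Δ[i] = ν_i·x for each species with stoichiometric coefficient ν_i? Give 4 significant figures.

Q₀ = 5.278 vs Keq = 3.4620e-06 ⇒ Q>K, reverse
Step 1:
                    J           L
  init         0.5637       1.295
  Δ             1.292      -1.292
  eq            1.855    0.003452
  solve Keq expr → x = -0.6458; check Q = 3.4620e-06
Then add 0.03814 M of L.
Step 2:
                    J           L
  init          1.855     0.04159
  Δ           0.03807    -0.03807
  eq            1.893    0.003523
  solve Keq expr → x = -0.01903; check Q = 3.4620e-06

x = -0.01903 M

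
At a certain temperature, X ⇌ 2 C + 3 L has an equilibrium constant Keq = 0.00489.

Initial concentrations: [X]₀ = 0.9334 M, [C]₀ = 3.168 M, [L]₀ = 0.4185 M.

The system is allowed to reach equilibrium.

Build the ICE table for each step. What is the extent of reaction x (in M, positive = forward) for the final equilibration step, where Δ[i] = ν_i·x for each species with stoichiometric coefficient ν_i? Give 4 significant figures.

x = -0.1116 M

Q₀ = 0.7881 vs Keq = 0.00489 ⇒ Q>K, reverse
Step 1:
                   X          C          L
  init        0.9334      3.168     0.4185
  Δ           0.1116    -0.2231    -0.3347
  eq           1.045      2.945    0.08383
  solve Keq expr → x = -0.1116; check Q = 0.00489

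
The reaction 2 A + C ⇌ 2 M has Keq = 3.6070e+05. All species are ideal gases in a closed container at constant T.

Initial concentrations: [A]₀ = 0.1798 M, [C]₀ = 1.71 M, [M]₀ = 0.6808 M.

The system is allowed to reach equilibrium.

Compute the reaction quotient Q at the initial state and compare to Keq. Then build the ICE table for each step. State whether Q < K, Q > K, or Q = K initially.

Q₀ = 8.384 vs Keq = 3.6070e+05 ⇒ Q<K, forward
Step 1:
                   A          C          M
  I           0.1798       1.71     0.6808
  C          -0.1787   -0.08934     0.1787
  E         0.001124      1.621     0.8595
  solve Keq expr → x = 0.08934; check Q = 3.6070e+05

Q₀ = 8.384; Q < K (proceeds forward)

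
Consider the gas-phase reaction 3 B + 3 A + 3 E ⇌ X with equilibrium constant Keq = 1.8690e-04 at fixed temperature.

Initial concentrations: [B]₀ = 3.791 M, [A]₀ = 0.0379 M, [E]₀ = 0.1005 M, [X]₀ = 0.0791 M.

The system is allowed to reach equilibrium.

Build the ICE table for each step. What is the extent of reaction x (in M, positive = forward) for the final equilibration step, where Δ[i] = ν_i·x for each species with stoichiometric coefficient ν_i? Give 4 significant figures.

Q₀ = 2.6272e+04 vs Keq = 1.8690e-04 ⇒ Q>K, reverse
Step 1:
                   B          A          E          X
  I            3.791     0.0379     0.1005     0.0791
  C           0.2373     0.2373     0.2373   -0.07909
  E            4.028     0.2752     0.3378 9.8093e-06
  solve Keq expr → x = -0.07909; check Q = 1.8690e-04

x = -0.07909 M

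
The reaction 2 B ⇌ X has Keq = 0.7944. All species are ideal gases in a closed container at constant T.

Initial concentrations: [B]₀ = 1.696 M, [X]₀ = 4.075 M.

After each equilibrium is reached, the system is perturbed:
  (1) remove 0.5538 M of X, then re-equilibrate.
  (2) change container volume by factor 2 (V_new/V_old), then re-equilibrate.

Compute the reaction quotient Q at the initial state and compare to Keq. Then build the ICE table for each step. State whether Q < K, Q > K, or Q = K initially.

Q₀ = 1.417 vs Keq = 0.7944 ⇒ Q>K, reverse
Step 1:
                  B         X
  I           1.696     4.075
  C          0.4985   -0.2493
  E           2.195     3.826
  solve Keq expr → x = -0.2493; check Q = 0.7944
Then remove 0.5538 M of X.
Step 2:
                  B         X
  I           2.195     3.272
  C          -0.143   0.07149
  E           2.052     3.343
  solve Keq expr → x = 0.07149; check Q = 0.7944
Then change container volume by factor 2 (V_new/V_old).
Step 3:
                  B         X
  I           1.026     1.672
  C          0.3474   -0.1737
  E           1.373     1.498
  solve Keq expr → x = -0.1737; check Q = 0.7944

Q₀ = 1.417; Q > K (proceeds reverse)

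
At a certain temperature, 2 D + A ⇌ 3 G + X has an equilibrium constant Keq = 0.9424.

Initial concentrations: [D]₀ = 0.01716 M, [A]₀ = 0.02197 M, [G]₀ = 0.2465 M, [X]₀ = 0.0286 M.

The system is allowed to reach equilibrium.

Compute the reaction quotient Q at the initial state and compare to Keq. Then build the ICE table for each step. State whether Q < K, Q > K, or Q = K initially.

Q₀ = 66.21; Q > K (proceeds reverse)

Q₀ = 66.21 vs Keq = 0.9424 ⇒ Q>K, reverse
Step 1:
                   D          A          G          X
  Initial    0.01716    0.02197     0.2465     0.0286
  Change     0.03312    0.01656   -0.04968   -0.01656
  Equil      0.05028    0.03853     0.1968    0.01204
  solve Keq expr → x = -0.01656; check Q = 0.9424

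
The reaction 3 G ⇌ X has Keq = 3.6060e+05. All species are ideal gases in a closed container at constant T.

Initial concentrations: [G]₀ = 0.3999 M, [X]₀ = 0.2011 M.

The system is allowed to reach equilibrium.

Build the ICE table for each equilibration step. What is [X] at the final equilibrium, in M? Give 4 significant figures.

Q₀ = 3.145 vs Keq = 3.6060e+05 ⇒ Q<K, forward
Step 1:
                   G          X
  I           0.3999     0.2011
  C          -0.3902     0.1301
  E          0.00972     0.3312
  solve Keq expr → x = 0.1301; check Q = 3.6060e+05

[X]_eq = 0.3312 M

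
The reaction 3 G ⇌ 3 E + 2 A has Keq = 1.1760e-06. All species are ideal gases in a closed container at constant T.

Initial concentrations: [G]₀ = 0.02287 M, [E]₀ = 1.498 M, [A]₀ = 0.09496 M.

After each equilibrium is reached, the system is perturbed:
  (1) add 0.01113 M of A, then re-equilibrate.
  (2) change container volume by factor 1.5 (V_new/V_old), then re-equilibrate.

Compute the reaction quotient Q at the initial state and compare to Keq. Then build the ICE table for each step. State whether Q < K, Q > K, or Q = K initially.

Q₀ = 2534 vs Keq = 1.1760e-06 ⇒ Q>K, reverse
Step 1:
                  G         E         A
  init      0.02287     1.498   0.09496
  Δ          0.1424   -0.1424  -0.09491
  eq         0.1652     1.356 4.6150e-05
  solve Keq expr → x = -0.04746; check Q = 1.1760e-06
Then add 0.01113 M of A.
Step 2:
                  G         E         A
  init       0.1652     1.356   0.01118
  Δ         0.01668  -0.01668  -0.01112
  eq         0.1819     1.339 5.4312e-05
  solve Keq expr → x = -0.005561; check Q = 1.1760e-06
Then change container volume by factor 1.5 (V_new/V_old).
Step 3:
                  G         E         A
  init       0.1213    0.8926 3.6208e-05
  Δ       -2.7125e-05 2.7125e-05 1.8083e-05
  eq         0.1213    0.8927 5.4291e-05
  solve Keq expr → x = 9.0416e-06; check Q = 1.1760e-06

Q₀ = 2534; Q > K (proceeds reverse)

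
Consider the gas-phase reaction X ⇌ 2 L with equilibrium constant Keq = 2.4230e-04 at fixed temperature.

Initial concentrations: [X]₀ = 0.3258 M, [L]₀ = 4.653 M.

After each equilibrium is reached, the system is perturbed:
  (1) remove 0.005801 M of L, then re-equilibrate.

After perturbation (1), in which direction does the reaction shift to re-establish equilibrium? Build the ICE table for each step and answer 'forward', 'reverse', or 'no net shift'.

Q₀ = 66.45 vs Keq = 2.4230e-04 ⇒ Q>K, reverse
Step 1:
                   X          L
  init        0.3258      4.653
  Δ            2.314     -4.628
  eq            2.64    0.02529
  solve Keq expr → x = -2.314; check Q = 2.4230e-04
Then remove 0.005801 M of L.
Step 2:
                   X          L
  init          2.64    0.01949
  Δ        -0.002894   0.005787
  eq           2.637    0.02528
  solve Keq expr → x = 0.002894; check Q = 2.4230e-04

Direction: forward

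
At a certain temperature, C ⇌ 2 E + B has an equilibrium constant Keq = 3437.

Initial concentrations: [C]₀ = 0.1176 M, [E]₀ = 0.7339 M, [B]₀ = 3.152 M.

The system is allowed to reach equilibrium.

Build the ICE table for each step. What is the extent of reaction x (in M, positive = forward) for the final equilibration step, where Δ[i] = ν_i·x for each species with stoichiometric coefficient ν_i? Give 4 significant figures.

x = 0.1167 M

Q₀ = 14.44 vs Keq = 3437 ⇒ Q<K, forward
Step 1:
                    C           E           B
  init         0.1176      0.7339       3.152
  Δ           -0.1167      0.2334      0.1167
  eq       8.8989e-04      0.9673       3.269
  solve Keq expr → x = 0.1167; check Q = 3437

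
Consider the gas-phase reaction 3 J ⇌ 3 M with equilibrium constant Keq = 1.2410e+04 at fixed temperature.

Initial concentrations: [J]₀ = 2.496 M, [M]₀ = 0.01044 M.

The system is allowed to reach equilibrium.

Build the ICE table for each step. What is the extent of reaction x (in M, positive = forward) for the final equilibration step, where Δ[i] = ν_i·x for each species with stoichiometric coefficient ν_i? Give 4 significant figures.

x = 0.7974 M

Q₀ = 7.3176e-08 vs Keq = 1.2410e+04 ⇒ Q<K, forward
Step 1:
                   J          M
  I            2.496    0.01044
  C           -2.392      2.392
  E           0.1038      2.403
  solve Keq expr → x = 0.7974; check Q = 1.2410e+04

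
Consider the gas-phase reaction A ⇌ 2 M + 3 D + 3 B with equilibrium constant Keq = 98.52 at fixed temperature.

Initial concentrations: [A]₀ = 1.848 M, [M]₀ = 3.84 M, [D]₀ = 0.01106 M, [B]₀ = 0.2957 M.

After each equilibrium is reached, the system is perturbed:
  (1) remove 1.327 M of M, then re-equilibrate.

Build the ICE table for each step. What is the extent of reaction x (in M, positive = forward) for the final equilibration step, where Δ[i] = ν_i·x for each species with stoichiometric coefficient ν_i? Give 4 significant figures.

x = 0.04635 M

Q₀ = 2.7911e-07 vs Keq = 98.52 ⇒ Q<K, forward
Step 1:
                   A          M          D          B
  Initial      1.848       3.84    0.01106     0.2957
  Change     -0.4073     0.8146      1.222      1.222
  Equil        1.441      4.655      1.233      1.518
  solve Keq expr → x = 0.4073; check Q = 98.52
Then remove 1.327 M of M.
Step 2:
                   A          M          D          B
  Initial      1.441      3.328      1.233      1.518
  Change    -0.04635     0.0927      0.139      0.139
  Equil        1.394       3.42      1.372      1.657
  solve Keq expr → x = 0.04635; check Q = 98.52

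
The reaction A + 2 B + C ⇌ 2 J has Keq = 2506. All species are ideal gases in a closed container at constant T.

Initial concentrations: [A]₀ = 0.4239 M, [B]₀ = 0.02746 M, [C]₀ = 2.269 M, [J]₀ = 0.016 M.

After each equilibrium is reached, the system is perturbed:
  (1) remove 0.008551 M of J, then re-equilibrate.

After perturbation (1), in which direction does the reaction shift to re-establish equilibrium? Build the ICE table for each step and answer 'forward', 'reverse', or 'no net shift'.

Q₀ = 0.353 vs Keq = 2506 ⇒ Q<K, forward
Step 1:
                  A         B         C         J
  I          0.4239   0.02746     2.269     0.016
  C        -0.01329  -0.02658  -0.01329   0.02658
  E          0.4106 8.8373e-04     2.256   0.04258
  solve Keq expr → x = 0.01329; check Q = 2506
Then remove 0.008551 M of J.
Step 2:
                  A         B         C         J
  I          0.4106 8.8373e-04     2.256   0.03403
  C       -8.6896e-05 -1.7379e-04 -8.6896e-05 1.7379e-04
  E          0.4105 7.0994e-04     2.256    0.0342
  solve Keq expr → x = 8.6896e-05; check Q = 2506

Direction: forward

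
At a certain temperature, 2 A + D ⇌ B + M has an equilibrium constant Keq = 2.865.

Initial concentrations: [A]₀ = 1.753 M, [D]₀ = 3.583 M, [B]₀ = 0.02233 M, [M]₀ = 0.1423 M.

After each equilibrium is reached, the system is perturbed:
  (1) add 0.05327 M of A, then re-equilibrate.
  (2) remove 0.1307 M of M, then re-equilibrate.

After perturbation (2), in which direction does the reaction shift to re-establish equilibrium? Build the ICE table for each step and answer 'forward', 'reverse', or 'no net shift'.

Q₀ = 2.8859e-04 vs Keq = 2.865 ⇒ Q<K, forward
Step 1:
                   A          D          B          M
  init         1.753      3.583    0.02233     0.1423
  Δ           -1.468     -0.734      0.734      0.734
  eq           0.285      2.849     0.7563     0.8763
  solve Keq expr → x = 0.734; check Q = 2.865
Then add 0.05327 M of A.
Step 2:
                   A          D          B          M
  init        0.3382      2.849     0.7563     0.8763
  Δ         -0.04434   -0.02217    0.02217    0.02217
  eq          0.2939      2.827     0.7785     0.8985
  solve Keq expr → x = 0.02217; check Q = 2.865
Then remove 0.1307 M of M.
Step 3:
                   A          D          B          M
  init        0.2939      2.827     0.7785     0.7678
  Δ         -0.01851  -0.009256   0.009256   0.009256
  eq          0.2754      2.818     0.7878      0.777
  solve Keq expr → x = 0.009256; check Q = 2.865

Direction: forward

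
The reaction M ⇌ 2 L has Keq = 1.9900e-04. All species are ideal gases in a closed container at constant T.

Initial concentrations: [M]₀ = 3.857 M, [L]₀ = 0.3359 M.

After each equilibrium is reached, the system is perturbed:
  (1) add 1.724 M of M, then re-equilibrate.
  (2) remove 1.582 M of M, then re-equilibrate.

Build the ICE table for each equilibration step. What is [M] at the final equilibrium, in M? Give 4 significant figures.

[M]_eq = 4.153 M

Q₀ = 0.02925 vs Keq = 1.9900e-04 ⇒ Q>K, reverse
Step 1:
                    M           L
  I             3.857      0.3359
  C            0.1538     -0.3076
  E             4.011     0.02825
  solve Keq expr → x = -0.1538; check Q = 1.9900e-04
Then add 1.724 M of M.
Step 2:
                    M           L
  I             5.735     0.02825
  C         -0.002761    0.005522
  E             5.732     0.03377
  solve Keq expr → x = 0.002761; check Q = 1.9900e-04
Then remove 1.582 M of M.
Step 3:
                    M           L
  I              4.15     0.03377
  C          0.002514   -0.005027
  E             4.153     0.02875
  solve Keq expr → x = -0.002514; check Q = 1.9900e-04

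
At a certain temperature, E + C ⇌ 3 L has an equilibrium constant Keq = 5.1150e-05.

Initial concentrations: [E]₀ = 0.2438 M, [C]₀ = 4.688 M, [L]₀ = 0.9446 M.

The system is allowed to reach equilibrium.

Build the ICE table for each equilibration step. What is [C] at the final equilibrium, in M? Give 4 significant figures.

[C]_eq = 4.986 M

Q₀ = 0.7374 vs Keq = 5.1150e-05 ⇒ Q>K, reverse
Step 1:
                   E          C          L
  I           0.2438      4.688     0.9446
  C           0.2976     0.2976    -0.8929
  E           0.5414      4.986    0.05169
  solve Keq expr → x = -0.2976; check Q = 5.1150e-05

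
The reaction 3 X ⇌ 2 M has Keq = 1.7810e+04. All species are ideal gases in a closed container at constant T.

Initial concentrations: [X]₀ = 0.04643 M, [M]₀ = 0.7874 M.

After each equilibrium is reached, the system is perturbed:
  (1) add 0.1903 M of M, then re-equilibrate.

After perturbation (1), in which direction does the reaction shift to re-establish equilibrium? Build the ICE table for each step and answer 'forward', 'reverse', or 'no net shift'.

Direction: reverse

Q₀ = 6194 vs Keq = 1.7810e+04 ⇒ Q<K, forward
Step 1:
                    X           M
  init        0.04643      0.7874
  Δ          -0.01353    0.009019
  eq           0.0329      0.7964
  solve Keq expr → x = 0.00451; check Q = 1.7810e+04
Then add 0.1903 M of M.
Step 2:
                    X           M
  init         0.0329      0.9867
  Δ          0.004967   -0.003311
  eq          0.03787      0.9834
  solve Keq expr → x = -0.001656; check Q = 1.7810e+04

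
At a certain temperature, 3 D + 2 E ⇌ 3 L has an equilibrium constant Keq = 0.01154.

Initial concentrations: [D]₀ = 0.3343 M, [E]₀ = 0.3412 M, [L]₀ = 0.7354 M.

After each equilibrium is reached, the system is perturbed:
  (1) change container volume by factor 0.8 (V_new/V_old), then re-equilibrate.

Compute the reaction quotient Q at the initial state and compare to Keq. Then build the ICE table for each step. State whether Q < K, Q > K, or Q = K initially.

Q₀ = 91.44; Q > K (proceeds reverse)

Q₀ = 91.44 vs Keq = 0.01154 ⇒ Q>K, reverse
Step 1:
                   D          E          L
  I           0.3343     0.3412     0.7354
  C           0.5708     0.3805    -0.5708
  E           0.9051     0.7217     0.1646
  solve Keq expr → x = -0.1903; check Q = 0.01154
Then change container volume by factor 0.8 (V_new/V_old).
Step 2:
                   D          E          L
  I            1.131     0.9022     0.2057
  C         -0.02488   -0.01659    0.02488
  E            1.107     0.8856     0.2306
  solve Keq expr → x = 0.008293; check Q = 0.01154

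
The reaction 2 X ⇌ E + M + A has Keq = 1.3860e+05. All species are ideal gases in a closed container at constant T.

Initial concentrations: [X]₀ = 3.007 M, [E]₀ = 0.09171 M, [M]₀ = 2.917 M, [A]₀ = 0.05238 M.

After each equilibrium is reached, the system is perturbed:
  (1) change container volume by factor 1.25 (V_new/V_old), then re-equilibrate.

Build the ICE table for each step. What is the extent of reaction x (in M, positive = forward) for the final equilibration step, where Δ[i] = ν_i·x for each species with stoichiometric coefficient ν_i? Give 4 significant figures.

Q₀ = 0.00155 vs Keq = 1.3860e+05 ⇒ Q<K, forward
Step 1:
                  X         E         M         A
  I           3.007   0.09171     2.917   0.05238
  C          -2.998     1.499     1.499     1.499
  E        0.008868     1.591     4.416     1.551
  solve Keq expr → x = 1.499; check Q = 1.3860e+05
Then change container volume by factor 1.25 (V_new/V_old).
Step 2:
                  X         E         M         A
  I        0.007094     1.273     3.533     1.241
  C       -7.4673e-04 3.7336e-04 3.7336e-04 3.7336e-04
  E        0.006347     1.273     3.533     1.242
  solve Keq expr → x = 3.7336e-04; check Q = 1.3860e+05

x = 3.7336e-04 M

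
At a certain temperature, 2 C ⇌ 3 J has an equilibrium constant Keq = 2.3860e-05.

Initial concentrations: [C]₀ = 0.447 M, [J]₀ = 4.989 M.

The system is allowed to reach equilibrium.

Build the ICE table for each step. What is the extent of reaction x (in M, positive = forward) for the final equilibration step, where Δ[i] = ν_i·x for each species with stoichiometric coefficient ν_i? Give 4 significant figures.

x = -1.64 M

Q₀ = 621.5 vs Keq = 2.3860e-05 ⇒ Q>K, reverse
Step 1:
                    C           J
  I             0.447       4.989
  C              3.28       -4.92
  E             3.727      0.0692
  solve Keq expr → x = -1.64; check Q = 2.3860e-05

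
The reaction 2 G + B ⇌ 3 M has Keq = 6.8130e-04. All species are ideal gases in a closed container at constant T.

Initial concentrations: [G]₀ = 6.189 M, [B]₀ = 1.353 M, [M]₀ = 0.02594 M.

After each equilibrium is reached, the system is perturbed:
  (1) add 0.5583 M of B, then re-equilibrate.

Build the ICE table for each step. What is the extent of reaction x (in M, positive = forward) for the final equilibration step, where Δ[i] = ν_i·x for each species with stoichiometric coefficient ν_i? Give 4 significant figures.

Q₀ = 3.3680e-07 vs Keq = 6.8130e-04 ⇒ Q<K, forward
Step 1:
                  G         B         M
  init        6.189     1.353   0.02594
  Δ         -0.1917  -0.09585    0.2875
  eq          5.997     1.257    0.3135
  solve Keq expr → x = 0.09585; check Q = 6.8130e-04
Then add 0.5583 M of B.
Step 2:
                  G         B         M
  init        5.997     1.815    0.3135
  Δ        -0.02599  -0.01299   0.03898
  eq          5.971     1.802    0.3525
  solve Keq expr → x = 0.01299; check Q = 6.8130e-04

x = 0.01299 M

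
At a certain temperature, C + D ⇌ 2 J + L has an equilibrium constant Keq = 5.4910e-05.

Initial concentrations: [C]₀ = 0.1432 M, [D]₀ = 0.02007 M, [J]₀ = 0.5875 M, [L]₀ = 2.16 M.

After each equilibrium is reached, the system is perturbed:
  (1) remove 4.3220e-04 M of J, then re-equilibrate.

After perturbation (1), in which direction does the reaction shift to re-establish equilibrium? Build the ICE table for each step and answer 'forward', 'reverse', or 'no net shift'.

Direction: forward

Q₀ = 259.4 vs Keq = 5.4910e-05 ⇒ Q>K, reverse
Step 1:
                    C           D           J           L
  I            0.1432     0.02007      0.5875        2.16
  C            0.2927      0.2927     -0.5855     -0.2927
  E            0.4359      0.3128    0.002003       1.867
  solve Keq expr → x = -0.2927; check Q = 5.4910e-05
Then remove 4.3220e-04 M of J.
Step 2:
                    C           D           J           L
  I            0.4359      0.3128     0.00157       1.867
  C       -2.1545e-04 -2.1545e-04  4.3090e-04  2.1545e-04
  E            0.4357      0.3126    0.002001       1.867
  solve Keq expr → x = 2.1545e-04; check Q = 5.4910e-05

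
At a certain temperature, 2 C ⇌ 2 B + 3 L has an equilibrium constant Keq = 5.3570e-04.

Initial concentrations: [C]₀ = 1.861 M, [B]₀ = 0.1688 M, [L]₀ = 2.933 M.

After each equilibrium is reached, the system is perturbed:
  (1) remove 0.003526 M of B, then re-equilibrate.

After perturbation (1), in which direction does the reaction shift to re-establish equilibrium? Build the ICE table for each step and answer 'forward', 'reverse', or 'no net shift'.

Direction: forward

Q₀ = 0.2076 vs Keq = 5.3570e-04 ⇒ Q>K, reverse
Step 1:
                  C         B         L
  Initial     1.861    0.1688     2.933
  Change     0.1582   -0.1582   -0.2374
  Equil       2.019   0.01056     2.696
  solve Keq expr → x = -0.07912; check Q = 5.3570e-04
Then remove 0.003526 M of B.
Step 2:
                  C         B         L
  Initial     2.019  0.007034     2.696
  Change  -0.003477  0.003477  0.005216
  Equil       2.016   0.01051     2.701
  solve Keq expr → x = 0.001739; check Q = 5.3570e-04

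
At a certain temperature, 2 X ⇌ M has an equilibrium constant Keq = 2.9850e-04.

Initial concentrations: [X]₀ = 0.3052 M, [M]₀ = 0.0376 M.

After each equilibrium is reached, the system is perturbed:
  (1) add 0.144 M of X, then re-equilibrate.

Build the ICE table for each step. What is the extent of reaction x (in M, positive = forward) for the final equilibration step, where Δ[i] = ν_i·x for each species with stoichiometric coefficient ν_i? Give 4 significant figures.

x = 3.8860e-05 M

Q₀ = 0.4037 vs Keq = 2.9850e-04 ⇒ Q>K, reverse
Step 1:
                   X          M
  Initial     0.3052     0.0376
  Change     0.07511   -0.03756
  Equil       0.3803 4.3175e-05
  solve Keq expr → x = -0.03756; check Q = 2.9850e-04
Then add 0.144 M of X.
Step 2:
                   X          M
  Initial     0.5243 4.3175e-05
  Change  -7.7720e-05 3.8860e-05
  Equil       0.5242 8.2035e-05
  solve Keq expr → x = 3.8860e-05; check Q = 2.9850e-04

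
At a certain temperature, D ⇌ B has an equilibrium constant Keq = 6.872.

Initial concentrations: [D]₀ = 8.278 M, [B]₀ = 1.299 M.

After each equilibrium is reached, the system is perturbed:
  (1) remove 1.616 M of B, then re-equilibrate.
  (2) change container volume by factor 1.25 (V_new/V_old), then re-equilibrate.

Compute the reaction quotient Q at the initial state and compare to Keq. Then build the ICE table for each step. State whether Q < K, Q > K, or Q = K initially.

Q₀ = 0.1569 vs Keq = 6.872 ⇒ Q<K, forward
Step 1:
                    D           B
  Initial       8.278       1.299
  Change       -7.061       7.061
  Equil         1.217        8.36
  solve Keq expr → x = 7.061; check Q = 6.872
Then remove 1.616 M of B.
Step 2:
                    D           B
  Initial       1.217       6.744
  Change      -0.2053      0.2053
  Equil         1.011        6.95
  solve Keq expr → x = 0.2053; check Q = 6.872
Then change container volume by factor 1.25 (V_new/V_old).
Step 3:
                    D           B
  Initial       0.809        5.56
  Change            0           0
  Equil         0.809        5.56
  solve Keq expr → x = 0; check Q = 6.872

Q₀ = 0.1569; Q < K (proceeds forward)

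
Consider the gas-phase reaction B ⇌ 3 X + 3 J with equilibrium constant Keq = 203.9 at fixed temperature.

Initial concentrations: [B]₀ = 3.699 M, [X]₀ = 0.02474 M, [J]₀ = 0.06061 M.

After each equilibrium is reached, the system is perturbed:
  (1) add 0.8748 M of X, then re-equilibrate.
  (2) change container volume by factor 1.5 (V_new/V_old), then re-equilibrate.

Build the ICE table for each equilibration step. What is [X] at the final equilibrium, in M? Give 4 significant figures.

[X]_eq = 2.941 M

Q₀ = 9.1148e-10 vs Keq = 203.9 ⇒ Q<K, forward
Step 1:
                   B          X          J
  Initial      3.699    0.02474    0.06061
  Change     -0.9433       2.83       2.83
  Equil        2.756      2.855      2.891
  solve Keq expr → x = 0.9433; check Q = 203.9
Then add 0.8748 M of X.
Step 2:
                   B          X          J
  Initial      2.756       3.73      2.891
  Change      0.1284    -0.3853    -0.3853
  Equil        2.884      3.344      2.505
  solve Keq expr → x = -0.1284; check Q = 203.9
Then change container volume by factor 1.5 (V_new/V_old).
Step 3:
                   B          X          J
  Initial      1.923      2.229       1.67
  Change     -0.2372     0.7115     0.7115
  Equil        1.686      2.941      2.382
  solve Keq expr → x = 0.2372; check Q = 203.9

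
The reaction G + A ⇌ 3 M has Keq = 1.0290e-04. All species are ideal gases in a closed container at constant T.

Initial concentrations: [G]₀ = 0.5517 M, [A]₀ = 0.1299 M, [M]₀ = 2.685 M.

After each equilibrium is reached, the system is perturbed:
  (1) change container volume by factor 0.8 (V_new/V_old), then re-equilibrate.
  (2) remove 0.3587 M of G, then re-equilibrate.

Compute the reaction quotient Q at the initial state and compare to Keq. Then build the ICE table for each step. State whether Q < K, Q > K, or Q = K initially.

Q₀ = 270.1 vs Keq = 1.0290e-04 ⇒ Q>K, reverse
Step 1:
                  G         A         M
  Initial    0.5517    0.1299     2.685
  Change     0.8774    0.8774    -2.632
  Equil       1.429     1.007   0.05291
  solve Keq expr → x = -0.8774; check Q = 1.0290e-04
Then change container volume by factor 0.8 (V_new/V_old).
Step 2:
                  G         A         M
  Initial     1.786     1.259   0.06614
  Change   0.001566  0.001566 -0.004697
  Equil       1.788     1.261   0.06144
  solve Keq expr → x = -0.001566; check Q = 1.0290e-04
Then remove 0.3587 M of G.
Step 3:
                  G         A         M
  Initial     1.429     1.261   0.06144
  Change   0.001459  0.001459 -0.004378
  Equil       1.431     1.262   0.05706
  solve Keq expr → x = -0.001459; check Q = 1.0290e-04

Q₀ = 270.1; Q > K (proceeds reverse)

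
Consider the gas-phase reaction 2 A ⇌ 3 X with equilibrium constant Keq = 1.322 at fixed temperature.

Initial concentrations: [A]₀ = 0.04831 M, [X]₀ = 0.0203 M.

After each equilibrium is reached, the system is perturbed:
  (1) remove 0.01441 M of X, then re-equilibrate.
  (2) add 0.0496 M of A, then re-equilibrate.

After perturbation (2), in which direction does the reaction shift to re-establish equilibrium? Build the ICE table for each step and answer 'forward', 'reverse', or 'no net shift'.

Direction: forward

Q₀ = 0.003584 vs Keq = 1.322 ⇒ Q<K, forward
Step 1:
                   A          X
  init       0.04831     0.0203
  Δ         -0.03252    0.04878
  eq         0.01579    0.06908
  solve Keq expr → x = 0.01626; check Q = 1.322
Then remove 0.01441 M of X.
Step 2:
                   A          X
  init       0.01579    0.05467
  Δ        -0.003185   0.004777
  eq         0.01261    0.05945
  solve Keq expr → x = 0.001592; check Q = 1.322
Then add 0.0496 M of A.
Step 3:
                   A          X
  init       0.06221    0.05945
  Δ         -0.03174    0.04761
  eq         0.03047     0.1071
  solve Keq expr → x = 0.01587; check Q = 1.322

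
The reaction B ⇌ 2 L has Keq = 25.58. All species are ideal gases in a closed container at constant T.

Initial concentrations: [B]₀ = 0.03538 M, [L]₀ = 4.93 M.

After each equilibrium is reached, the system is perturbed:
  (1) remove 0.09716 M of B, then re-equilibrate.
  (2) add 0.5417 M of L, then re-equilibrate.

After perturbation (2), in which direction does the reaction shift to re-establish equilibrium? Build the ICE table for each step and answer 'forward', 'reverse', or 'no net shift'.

Q₀ = 687 vs Keq = 25.58 ⇒ Q>K, reverse
Step 1:
                   B          L
  I          0.03538       4.93
  C           0.5425     -1.085
  E           0.5779      3.845
  solve Keq expr → x = -0.5425; check Q = 25.58
Then remove 0.09716 M of B.
Step 2:
                   B          L
  I           0.4808      3.845
  C          0.06104    -0.1221
  E           0.5418      3.723
  solve Keq expr → x = -0.06104; check Q = 25.58
Then add 0.5417 M of L.
Step 3:
                   B          L
  I           0.5418      4.265
  C           0.1025    -0.2049
  E           0.6443       4.06
  solve Keq expr → x = -0.1025; check Q = 25.58

Direction: reverse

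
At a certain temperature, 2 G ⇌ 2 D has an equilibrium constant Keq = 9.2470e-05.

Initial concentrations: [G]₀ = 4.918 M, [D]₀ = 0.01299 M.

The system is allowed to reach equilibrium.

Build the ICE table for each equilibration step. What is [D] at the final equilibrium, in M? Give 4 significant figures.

[D]_eq = 0.04697 M

Q₀ = 6.9766e-06 vs Keq = 9.2470e-05 ⇒ Q<K, forward
Step 1:
                    G           D
  init          4.918     0.01299
  Δ          -0.03398     0.03398
  eq            4.884     0.04697
  solve Keq expr → x = 0.01699; check Q = 9.2470e-05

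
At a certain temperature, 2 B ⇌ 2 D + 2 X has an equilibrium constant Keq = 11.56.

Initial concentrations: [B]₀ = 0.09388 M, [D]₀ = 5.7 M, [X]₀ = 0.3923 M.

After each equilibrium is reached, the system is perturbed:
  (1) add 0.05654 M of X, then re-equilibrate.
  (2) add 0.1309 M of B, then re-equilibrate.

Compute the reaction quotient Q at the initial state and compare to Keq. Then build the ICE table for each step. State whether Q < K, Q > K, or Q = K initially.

Q₀ = 567.3 vs Keq = 11.56 ⇒ Q>K, reverse
Step 1:
                    B           D           X
  init        0.09388         5.7      0.3923
  Δ            0.2064     -0.2064     -0.2064
  eq           0.3003       5.494      0.1859
  solve Keq expr → x = -0.1032; check Q = 11.56
Then add 0.05654 M of X.
Step 2:
                    B           D           X
  init         0.3003       5.494      0.2424
  Δ           0.03413    -0.03413    -0.03413
  eq           0.3344       5.459      0.2083
  solve Keq expr → x = -0.01706; check Q = 11.56
Then add 0.1309 M of B.
Step 3:
                    B           D           X
  init         0.4653       5.459      0.2083
  Δ          -0.04882     0.04882     0.04882
  eq           0.4165       5.508      0.2571
  solve Keq expr → x = 0.02441; check Q = 11.56

Q₀ = 567.3; Q > K (proceeds reverse)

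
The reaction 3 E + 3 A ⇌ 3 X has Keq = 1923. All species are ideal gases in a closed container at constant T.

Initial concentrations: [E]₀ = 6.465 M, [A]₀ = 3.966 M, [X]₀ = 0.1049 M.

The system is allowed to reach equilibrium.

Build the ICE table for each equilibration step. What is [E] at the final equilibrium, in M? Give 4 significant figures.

Q₀ = 6.8480e-08 vs Keq = 1923 ⇒ Q<K, forward
Step 1:
                   E          A          X
  Initial      6.465      3.966     0.1049
  Change      -3.845     -3.845      3.845
  Equil         2.62     0.1212       3.95
  solve Keq expr → x = 1.282; check Q = 1923

[E]_eq = 2.62 M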